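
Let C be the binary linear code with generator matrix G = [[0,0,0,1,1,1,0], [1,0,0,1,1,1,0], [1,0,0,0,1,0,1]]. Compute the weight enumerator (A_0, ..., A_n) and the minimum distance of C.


Weight distribution: A_0 = 1, A_1 = 1, A_2 = 1, A_3 = 3, A_4 = 2. Minimum distance d = 1.

Enumerate all 2^3 = 8 messages m ∈ F_2^3.
For each, compute codeword c = mG in F_2^7, then tally its weight.
  m = 000 → c = 0000000, weight = 0.
  m = 100 → c = 0001110, weight = 3.
  m = 010 → c = 1001110, weight = 4.
  m = 110 → c = 1000000, weight = 1.
  m = 001 → c = 1000101, weight = 3.
  m = 101 → c = 1001011, weight = 4.
  m = 011 → c = 0001011, weight = 3.
  m = 111 → c = 0000101, weight = 2.
Tally weights:
  weight 0: 1 codewords.
  weight 1: 1 codewords.
  weight 2: 1 codewords.
  weight 3: 3 codewords.
  weight 4: 2 codewords.
Minimum distance d = smallest w > 0 with A_w > 0 = 1.
Sanity: Σ A_w = 8 = 2^3 = 8 ✓.


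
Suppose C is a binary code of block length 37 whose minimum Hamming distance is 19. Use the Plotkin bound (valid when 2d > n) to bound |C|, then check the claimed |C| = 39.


Plotkin bound M ≤ 38; given |C| = 39 > bound (violated).

Check applicability: 2d = 38, n = 37.
2d − n = 1 > 0, so Plotkin applies.
Compute d/(2d−n) = 19/1 ≈ 19.0000.
⌊d/(2d−n)⌋ = 19.
Plotkin bound: M ≤ 2·19 = 38.
Given |C| = 39, check: VIOLATED.
This |C| is above the Plotkin bound, so no binary code with n = 37, d = 19 and 39 codewords exists.


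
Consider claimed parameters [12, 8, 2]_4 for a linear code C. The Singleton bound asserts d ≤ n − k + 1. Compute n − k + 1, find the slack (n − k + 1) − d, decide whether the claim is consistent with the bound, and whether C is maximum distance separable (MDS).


Singleton RHS = n − k + 1 = 5, slack = 3, bound satisfied, not MDS.

Singleton bound: d ≤ n − k + 1.
Here n = 12, k = 8, so n − k + 1 = 5.
Given d = 2, check d ≤ 5: YES.
Slack = (n − k + 1) − d = 3.
The code is NOT MDS (slack = 3 > 0).
Description: the claimed parameters are [12, 8, 2]_4; such a code would be non-MDS.


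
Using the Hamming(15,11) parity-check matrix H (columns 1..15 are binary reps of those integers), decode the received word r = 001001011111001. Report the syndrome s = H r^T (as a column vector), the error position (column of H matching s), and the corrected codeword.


s = (0, 1, 1, 0)^T, error position = 6, corrected codeword c = 001000011111001

Compute s = H r^T mod 2 one row at a time:
  s_1 = 1 + 1 + 1 + 1 + 1 + 0 + 0 + 1 = 6 ≡ 0 (mod 2).
  s_2 = 0 + 0 + 1 + 0 + 1 + 0 + 0 + 1 = 3 ≡ 1 (mod 2).
  s_3 = 0 + 1 + 1 + 0 + 1 + 1 + 0 + 1 = 5 ≡ 1 (mod 2).
  s_4 = 0 + 1 + 0 + 0 + 1 + 1 + 0 + 1 = 4 ≡ 0 (mod 2).
s = (0, 1, 1, 0)^T — this equals column 6 of H (binary 0110), so error is at position 6.
Correct: flip bit 6 of r = 001001011111001 to get c = 001000011111001.


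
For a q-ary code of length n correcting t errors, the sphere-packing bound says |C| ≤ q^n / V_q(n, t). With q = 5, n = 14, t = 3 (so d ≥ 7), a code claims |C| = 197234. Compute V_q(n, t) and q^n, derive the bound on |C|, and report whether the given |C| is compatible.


V_q(n, t) = 24809, q^n = 6103515625, Hamming bound = 246020, |C| = 197234 ≤ bound (satisfied).

Step 1: Compute V_q(n, t) = Σ_{j=0}^3 C(n, j) (q−1)^j.
  j = 0: C(14,0)·(4)^0 = 1·1 = 1.
  j = 1: C(14,1)·(4)^1 = 14·4 = 56.
  j = 2: C(14,2)·(4)^2 = 91·16 = 1456.
  j = 3: C(14,3)·(4)^3 = 364·64 = 23296.
  V_q(n, t) = 1 + 56 + 1456 + 23296 = 24809.
Step 2: q^n = 5^14 = 6103515625.
Step 3: Hamming bound ⌊q^n / V_q(n,t)⌋ = ⌊6103515625/24809⌋ = 246020.
Step 4: Compare |C| = 197234 to 246020: satisfied.
The claimed |C| lies below the Hamming bound.


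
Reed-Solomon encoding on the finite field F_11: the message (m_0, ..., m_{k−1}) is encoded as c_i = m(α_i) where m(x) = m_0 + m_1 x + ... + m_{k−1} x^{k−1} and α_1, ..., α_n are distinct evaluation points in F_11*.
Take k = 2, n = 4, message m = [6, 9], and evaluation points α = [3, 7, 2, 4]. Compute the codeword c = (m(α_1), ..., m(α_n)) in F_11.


c = [0, 3, 2, 9]

Message polynomial: m(x) = 6 + 9·x (mod 11).
For each evaluation point α_i, compute m(α_i) mod 11:
  α_1 = 3: Horner steps 9 → 0, so m(3) = 0.
  α_2 = 7: Horner steps 9 → 3, so m(7) = 3.
  α_3 = 2: Horner steps 9 → 2, so m(2) = 2.
  α_4 = 4: Horner steps 9 → 9, so m(4) = 9.
Codeword c = [0, 3, 2, 9] ∈ F_11^4.


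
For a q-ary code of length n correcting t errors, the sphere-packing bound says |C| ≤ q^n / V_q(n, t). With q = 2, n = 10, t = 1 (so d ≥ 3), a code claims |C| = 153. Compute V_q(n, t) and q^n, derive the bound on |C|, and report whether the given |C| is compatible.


V_q(n, t) = 11, q^n = 1024, Hamming bound = 93, |C| = 153 > bound (violated).

Step 1: Compute V_q(n, t) = Σ_{j=0}^1 C(n, j) (q−1)^j.
  j = 0: C(10,0)·(1)^0 = 1·1 = 1.
  j = 1: C(10,1)·(1)^1 = 10·1 = 10.
  V_q(n, t) = 1 + 10 = 11.
Step 2: q^n = 2^10 = 1024.
Step 3: Hamming bound ⌊q^n / V_q(n,t)⌋ = ⌊1024/11⌋ = 93.
Step 4: Compare |C| = 153 to 93: violated.
The claimed |C| lies above the Hamming bound, so no 2-ary code of length 10 with d ≥ 3 can have 153 codewords.


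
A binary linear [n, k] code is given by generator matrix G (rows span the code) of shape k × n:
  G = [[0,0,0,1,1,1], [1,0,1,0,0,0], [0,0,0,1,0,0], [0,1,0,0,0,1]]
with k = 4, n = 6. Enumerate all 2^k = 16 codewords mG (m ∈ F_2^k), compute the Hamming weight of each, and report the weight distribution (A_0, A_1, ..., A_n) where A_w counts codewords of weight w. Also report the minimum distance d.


Weight distribution: A_0 = 1, A_1 = 1, A_2 = 4, A_3 = 4, A_4 = 3, A_5 = 3. Minimum distance d = 1.

Enumerate all 2^4 = 16 messages m ∈ F_2^4.
For each, compute codeword c = mG in F_2^6, then tally its weight.
  m = 0000 → c = 000000, weight = 0.
  m = 1000 → c = 000111, weight = 3.
  m = 0100 → c = 101000, weight = 2.
  m = 1100 → c = 101111, weight = 5.
  m = 0010 → c = 000100, weight = 1.
  m = 1010 → c = 000011, weight = 2.
  m = 0110 → c = 101100, weight = 3.
  m = 1110 → c = 101011, weight = 4.
  m = 0001 → c = 010001, weight = 2.
  m = 1001 → c = 010110, weight = 3.
  m = 0101 → c = 111001, weight = 4.
  m = 1101 → c = 111110, weight = 5.
  m = 0011 → c = 010101, weight = 3.
  m = 1011 → c = 010010, weight = 2.
  m = 0111 → c = 111101, weight = 5.
  m = 1111 → c = 111010, weight = 4.
Tally weights:
  weight 0: 1 codewords.
  weight 1: 1 codewords.
  weight 2: 4 codewords.
  weight 3: 4 codewords.
  weight 4: 3 codewords.
  weight 5: 3 codewords.
Minimum distance d = smallest w > 0 with A_w > 0 = 1.
Sanity: Σ A_w = 16 = 2^4 = 16 ✓.


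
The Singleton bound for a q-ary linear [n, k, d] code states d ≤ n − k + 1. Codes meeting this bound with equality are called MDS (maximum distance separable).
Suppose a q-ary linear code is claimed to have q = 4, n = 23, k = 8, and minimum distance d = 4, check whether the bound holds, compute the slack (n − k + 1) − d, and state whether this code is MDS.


Singleton RHS = n − k + 1 = 16, slack = 12, bound satisfied, not MDS.

Singleton bound: d ≤ n − k + 1.
Here n = 23, k = 8, so n − k + 1 = 16.
Given d = 4, check d ≤ 16: YES.
Slack = (n − k + 1) − d = 12.
The code is NOT MDS (slack = 12 > 0).
Description: the claimed parameters are [23, 8, 4]_4; such a code would be non-MDS.


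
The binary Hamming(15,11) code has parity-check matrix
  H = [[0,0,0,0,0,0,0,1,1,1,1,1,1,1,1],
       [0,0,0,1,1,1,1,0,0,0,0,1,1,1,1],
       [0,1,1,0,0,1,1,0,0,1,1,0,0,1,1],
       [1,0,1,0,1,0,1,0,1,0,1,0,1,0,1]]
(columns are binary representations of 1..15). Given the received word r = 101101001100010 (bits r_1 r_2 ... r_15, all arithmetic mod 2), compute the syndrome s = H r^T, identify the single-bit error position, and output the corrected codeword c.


s = (1, 1, 0, 1)^T, error position = 13, corrected codeword c = 101101001100110

Compute s = H r^T mod 2 one row at a time:
  s_1 = 0 + 1 + 1 + 0 + 0 + 0 + 1 + 0 = 3 ≡ 1 (mod 2).
  s_2 = 1 + 0 + 1 + 0 + 0 + 0 + 1 + 0 = 3 ≡ 1 (mod 2).
  s_3 = 0 + 1 + 1 + 0 + 1 + 0 + 1 + 0 = 4 ≡ 0 (mod 2).
  s_4 = 1 + 1 + 0 + 0 + 1 + 0 + 0 + 0 = 3 ≡ 1 (mod 2).
s = (1, 1, 0, 1)^T — this equals column 13 of H (binary 1101), so error is at position 13.
Correct: flip bit 13 of r = 101101001100010 to get c = 101101001100110.


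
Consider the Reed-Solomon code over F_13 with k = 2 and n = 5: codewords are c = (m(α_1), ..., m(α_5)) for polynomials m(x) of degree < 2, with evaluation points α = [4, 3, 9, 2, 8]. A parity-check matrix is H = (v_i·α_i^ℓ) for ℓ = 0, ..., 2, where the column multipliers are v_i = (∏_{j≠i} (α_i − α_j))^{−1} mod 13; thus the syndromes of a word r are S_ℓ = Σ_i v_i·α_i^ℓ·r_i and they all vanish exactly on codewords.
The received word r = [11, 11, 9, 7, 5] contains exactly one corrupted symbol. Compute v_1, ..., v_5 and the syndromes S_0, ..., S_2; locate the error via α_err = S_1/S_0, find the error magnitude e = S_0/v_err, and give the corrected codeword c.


S = (9, 10, 1), error at position 1, error magnitude e = 9, c = [2, 11, 9, 7, 5].

Step 1: column multipliers v_i = (∏_{j≠i}(α_i − α_j))^{−1} mod 13.
  i = 1 (α = 4): (4−3)(4−9)(4−2)(4−8) = 1·(−5)·2·(−4) = 40 ≡ 1, so v_1 = 1^{−1} = 1 (mod 13).
  i = 2 (α = 3): (3−4)(3−9)(3−2)(3−8) = (−1)·(−6)·1·(−5) = −30 ≡ 9, so v_2 = 9^{−1} = 3 (mod 13).
  i = 3 (α = 9): (9−4)(9−3)(9−2)(9−8) = 5·6·7·1 = 210 ≡ 2, so v_3 = 2^{−1} = 7 (mod 13).
  i = 4 (α = 2): (2−4)(2−3)(2−9)(2−8) = (−2)·(−1)·(−7)·(−6) = 84 ≡ 6, so v_4 = 6^{−1} = 11 (mod 13).
  i = 5 (α = 8): (8−4)(8−3)(8−9)(8−2) = 4·5·(−1)·6 = −120 ≡ 10, so v_5 = 10^{−1} = 4 (mod 13).
  v = [1, 3, 7, 11, 4].
Step 2: syndromes of r = [11, 11, 9, 7, 5] (all sums mod 13).
  S_0 = Σ v_i r_i = 1·11 + 3·11 + 7·9 + 11·7 + 4·5 = 204 ≡ 9.
  S_1 = Σ v_i α_i r_i = 1·4·11 + 3·3·11 + 7·9·9 + 11·2·7 + 4·8·5 = 1024 ≡ 10.
  α_i^2 mod 13 = [3, 9, 3, 4, 12].
  S_2 = Σ v_i α_i^2 r_i = 1·3·11 + 3·9·11 + 7·3·9 + 11·4·7 + 4·12·5 = 1067 ≡ 1.
  S = (9, 10, 1) ≠ 0, so r is not a codeword (an error is present).
Step 3: locate the error. For a single error e at position i, S_ℓ = v_i·e·α_i^ℓ, so α_err = S_1/S_0.
  S_0^{−1} = 9^{−1} = 3 (mod 13), so α_err = 10·3 = 30 ≡ 4 = α_1. Error position i = 1.
  Consistency check: S_2/S_1 = 1·4 = 4 ≡ 4 = α_err ✓ (single-error assumption holds).
Step 4: error magnitude e = S_0/v_1 = S_0·∏_{j≠1}(α_1 − α_j) = 9·1 = 9 ≡ 9 (mod 13).
Step 5: correct position 1: c_1 = r_1 − e = 11 − 9 ≡ 2 (mod 13). Hence c = [2, 11, 9, 7, 5].
  Check: interpolating c through the α_i gives m(x) = 12 + 4·x (degree < 2) with m(α_i) = c_i for every i, so c is indeed a codeword.


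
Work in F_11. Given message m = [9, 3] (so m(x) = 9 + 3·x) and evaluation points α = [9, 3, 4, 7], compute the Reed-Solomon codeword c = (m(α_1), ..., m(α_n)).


c = [3, 7, 10, 8]

Message polynomial: m(x) = 9 + 3·x (mod 11).
For each evaluation point α_i, compute m(α_i) mod 11:
  α_1 = 9: Horner steps 3 → 3, so m(9) = 3.
  α_2 = 3: Horner steps 3 → 7, so m(3) = 7.
  α_3 = 4: Horner steps 3 → 10, so m(4) = 10.
  α_4 = 7: Horner steps 3 → 8, so m(7) = 8.
Codeword c = [3, 7, 10, 8] ∈ F_11^4.


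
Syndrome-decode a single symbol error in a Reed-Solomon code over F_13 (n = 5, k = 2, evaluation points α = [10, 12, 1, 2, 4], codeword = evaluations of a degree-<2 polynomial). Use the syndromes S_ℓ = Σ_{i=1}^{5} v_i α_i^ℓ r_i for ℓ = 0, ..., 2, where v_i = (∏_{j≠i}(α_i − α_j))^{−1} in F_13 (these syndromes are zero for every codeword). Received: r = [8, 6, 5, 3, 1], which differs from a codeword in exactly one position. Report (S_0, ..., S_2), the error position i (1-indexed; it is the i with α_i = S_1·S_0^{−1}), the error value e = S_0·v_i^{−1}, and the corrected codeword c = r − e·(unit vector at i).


S = (6, 6, 6), error at position 3, error magnitude e = 1, c = [8, 6, 4, 3, 1].

Step 1: column multipliers v_i = (∏_{j≠i}(α_i − α_j))^{−1} mod 13.
  i = 1 (α = 10): (10−12)(10−1)(10−2)(10−4) = (−2)·9·8·6 = −864 ≡ 7, so v_1 = 7^{−1} = 2 (mod 13).
  i = 2 (α = 12): (12−10)(12−1)(12−2)(12−4) = 2·11·10·8 = 1760 ≡ 5, so v_2 = 5^{−1} = 8 (mod 13).
  i = 3 (α = 1): (1−10)(1−12)(1−2)(1−4) = (−9)·(−11)·(−1)·(−3) = 297 ≡ 11, so v_3 = 11^{−1} = 6 (mod 13).
  i = 4 (α = 2): (2−10)(2−12)(2−1)(2−4) = (−8)·(−10)·1·(−2) = −160 ≡ 9, so v_4 = 9^{−1} = 3 (mod 13).
  i = 5 (α = 4): (4−10)(4−12)(4−1)(4−2) = (−6)·(−8)·3·2 = 288 ≡ 2, so v_5 = 2^{−1} = 7 (mod 13).
  v = [2, 8, 6, 3, 7].
Step 2: syndromes of r = [8, 6, 5, 3, 1] (all sums mod 13).
  S_0 = Σ v_i r_i = 2·8 + 8·6 + 6·5 + 3·3 + 7·1 = 110 ≡ 6.
  S_1 = Σ v_i α_i r_i = 2·10·8 + 8·12·6 + 6·1·5 + 3·2·3 + 7·4·1 = 812 ≡ 6.
  α_i^2 mod 13 = [9, 1, 1, 4, 3].
  S_2 = Σ v_i α_i^2 r_i = 2·9·8 + 8·1·6 + 6·1·5 + 3·4·3 + 7·3·1 = 279 ≡ 6.
  S = (6, 6, 6) ≠ 0, so r is not a codeword (an error is present).
Step 3: locate the error. For a single error e at position i, S_ℓ = v_i·e·α_i^ℓ, so α_err = S_1/S_0.
  S_0^{−1} = 6^{−1} = 11 (mod 13), so α_err = 6·11 = 66 ≡ 1 = α_3. Error position i = 3.
  Consistency check: S_2/S_1 = 6·11 = 66 ≡ 1 = α_err ✓ (single-error assumption holds).
Step 4: error magnitude e = S_0/v_3 = S_0·∏_{j≠3}(α_3 − α_j) = 6·11 = 66 ≡ 1 (mod 13).
Step 5: correct position 3: c_3 = r_3 − e = 5 − 1 ≡ 4 (mod 13). Hence c = [8, 6, 4, 3, 1].
  Check: interpolating c through the α_i gives m(x) = 5 + 12·x (degree < 2) with m(α_i) = c_i for every i, so c is indeed a codeword.


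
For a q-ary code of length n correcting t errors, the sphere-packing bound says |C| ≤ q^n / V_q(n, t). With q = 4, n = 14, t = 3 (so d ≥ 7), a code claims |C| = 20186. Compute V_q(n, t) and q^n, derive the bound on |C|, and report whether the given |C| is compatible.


V_q(n, t) = 10690, q^n = 268435456, Hamming bound = 25110, |C| = 20186 ≤ bound (satisfied).

Step 1: Compute V_q(n, t) = Σ_{j=0}^3 C(n, j) (q−1)^j.
  j = 0: C(14,0)·(3)^0 = 1·1 = 1.
  j = 1: C(14,1)·(3)^1 = 14·3 = 42.
  j = 2: C(14,2)·(3)^2 = 91·9 = 819.
  j = 3: C(14,3)·(3)^3 = 364·27 = 9828.
  V_q(n, t) = 1 + 42 + 819 + 9828 = 10690.
Step 2: q^n = 4^14 = 268435456.
Step 3: Hamming bound ⌊q^n / V_q(n,t)⌋ = ⌊268435456/10690⌋ = 25110.
Step 4: Compare |C| = 20186 to 25110: satisfied.
The claimed |C| lies below the Hamming bound.


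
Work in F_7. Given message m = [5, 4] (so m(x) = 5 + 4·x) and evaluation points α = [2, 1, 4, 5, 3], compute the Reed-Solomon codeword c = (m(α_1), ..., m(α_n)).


c = [6, 2, 0, 4, 3]

Message polynomial: m(x) = 5 + 4·x (mod 7).
For each evaluation point α_i, compute m(α_i) mod 7:
  α_1 = 2: Horner steps 4 → 6, so m(2) = 6.
  α_2 = 1: Horner steps 4 → 2, so m(1) = 2.
  α_3 = 4: Horner steps 4 → 0, so m(4) = 0.
  α_4 = 5: Horner steps 4 → 4, so m(5) = 4.
  α_5 = 3: Horner steps 4 → 3, so m(3) = 3.
Codeword c = [6, 2, 0, 4, 3] ∈ F_7^5.


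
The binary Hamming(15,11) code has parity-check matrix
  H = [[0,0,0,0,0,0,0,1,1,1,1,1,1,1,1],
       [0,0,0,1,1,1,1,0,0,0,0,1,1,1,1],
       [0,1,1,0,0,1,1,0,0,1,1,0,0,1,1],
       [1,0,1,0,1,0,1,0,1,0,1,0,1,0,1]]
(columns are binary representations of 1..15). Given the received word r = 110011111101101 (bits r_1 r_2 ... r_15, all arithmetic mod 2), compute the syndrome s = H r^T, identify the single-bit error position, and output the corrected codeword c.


s = (0, 0, 1, 0)^T, error position = 2, corrected codeword c = 100011111101101

Compute s = H r^T mod 2 one row at a time:
  s_1 = 1 + 1 + 1 + 0 + 1 + 1 + 0 + 1 = 6 ≡ 0 (mod 2).
  s_2 = 0 + 1 + 1 + 1 + 1 + 1 + 0 + 1 = 6 ≡ 0 (mod 2).
  s_3 = 1 + 0 + 1 + 1 + 1 + 0 + 0 + 1 = 5 ≡ 1 (mod 2).
  s_4 = 1 + 0 + 1 + 1 + 1 + 0 + 1 + 1 = 6 ≡ 0 (mod 2).
s = (0, 0, 1, 0)^T — this equals column 2 of H (binary 0010), so error is at position 2.
Correct: flip bit 2 of r = 110011111101101 to get c = 100011111101101.


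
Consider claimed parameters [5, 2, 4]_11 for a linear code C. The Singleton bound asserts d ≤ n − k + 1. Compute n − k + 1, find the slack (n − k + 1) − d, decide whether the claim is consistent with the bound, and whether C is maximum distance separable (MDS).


Singleton RHS = n − k + 1 = 4, slack = 0, bound satisfied, MDS.

Singleton bound: d ≤ n − k + 1.
Here n = 5, k = 2, so n − k + 1 = 4.
Given d = 4, check d ≤ 4: YES.
Slack = (n − k + 1) − d = 0.
The code is MDS (slack = 0).
Description: the claimed parameters are [5, 2, 4]_11; such a code would be MDS (meets Singleton bound).


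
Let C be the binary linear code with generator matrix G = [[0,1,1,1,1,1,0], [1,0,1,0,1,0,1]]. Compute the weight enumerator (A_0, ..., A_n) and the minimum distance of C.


Weight distribution: A_0 = 1, A_4 = 1, A_5 = 2. Minimum distance d = 4.

Enumerate all 2^2 = 4 messages m ∈ F_2^2.
For each, compute codeword c = mG in F_2^7, then tally its weight.
  m = 00 → c = 0000000, weight = 0.
  m = 10 → c = 0111110, weight = 5.
  m = 01 → c = 1010101, weight = 4.
  m = 11 → c = 1101011, weight = 5.
Tally weights:
  weight 0: 1 codewords.
  weight 4: 1 codewords.
  weight 5: 2 codewords.
Minimum distance d = smallest w > 0 with A_w > 0 = 4.
Sanity: Σ A_w = 4 = 2^2 = 4 ✓.


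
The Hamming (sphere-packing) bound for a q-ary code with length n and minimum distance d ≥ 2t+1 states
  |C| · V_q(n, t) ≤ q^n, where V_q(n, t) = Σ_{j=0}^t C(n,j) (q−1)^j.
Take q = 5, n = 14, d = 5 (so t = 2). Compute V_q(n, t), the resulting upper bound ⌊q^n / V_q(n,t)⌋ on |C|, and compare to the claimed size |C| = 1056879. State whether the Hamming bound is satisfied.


V_q(n, t) = 1513, q^n = 6103515625, Hamming bound = 4034048, |C| = 1056879 ≤ bound (satisfied).

Step 1: Compute V_q(n, t) = Σ_{j=0}^2 C(n, j) (q−1)^j.
  j = 0: C(14,0)·(4)^0 = 1·1 = 1.
  j = 1: C(14,1)·(4)^1 = 14·4 = 56.
  j = 2: C(14,2)·(4)^2 = 91·16 = 1456.
  V_q(n, t) = 1 + 56 + 1456 = 1513.
Step 2: q^n = 5^14 = 6103515625.
Step 3: Hamming bound ⌊q^n / V_q(n,t)⌋ = ⌊6103515625/1513⌋ = 4034048.
Step 4: Compare |C| = 1056879 to 4034048: satisfied.
The claimed |C| lies below the Hamming bound.


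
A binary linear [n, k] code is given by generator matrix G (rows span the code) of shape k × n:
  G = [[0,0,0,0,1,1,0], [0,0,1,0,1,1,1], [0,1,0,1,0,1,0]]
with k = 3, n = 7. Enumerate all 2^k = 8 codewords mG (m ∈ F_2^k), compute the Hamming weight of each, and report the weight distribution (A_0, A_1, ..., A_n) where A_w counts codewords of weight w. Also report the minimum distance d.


Weight distribution: A_0 = 1, A_2 = 2, A_3 = 2, A_4 = 1, A_5 = 2. Minimum distance d = 2.

Enumerate all 2^3 = 8 messages m ∈ F_2^3.
For each, compute codeword c = mG in F_2^7, then tally its weight.
  m = 000 → c = 0000000, weight = 0.
  m = 100 → c = 0000110, weight = 2.
  m = 010 → c = 0010111, weight = 4.
  m = 110 → c = 0010001, weight = 2.
  m = 001 → c = 0101010, weight = 3.
  m = 101 → c = 0101100, weight = 3.
  m = 011 → c = 0111101, weight = 5.
  m = 111 → c = 0111011, weight = 5.
Tally weights:
  weight 0: 1 codewords.
  weight 2: 2 codewords.
  weight 3: 2 codewords.
  weight 4: 1 codewords.
  weight 5: 2 codewords.
Minimum distance d = smallest w > 0 with A_w > 0 = 2.
Sanity: Σ A_w = 8 = 2^3 = 8 ✓.


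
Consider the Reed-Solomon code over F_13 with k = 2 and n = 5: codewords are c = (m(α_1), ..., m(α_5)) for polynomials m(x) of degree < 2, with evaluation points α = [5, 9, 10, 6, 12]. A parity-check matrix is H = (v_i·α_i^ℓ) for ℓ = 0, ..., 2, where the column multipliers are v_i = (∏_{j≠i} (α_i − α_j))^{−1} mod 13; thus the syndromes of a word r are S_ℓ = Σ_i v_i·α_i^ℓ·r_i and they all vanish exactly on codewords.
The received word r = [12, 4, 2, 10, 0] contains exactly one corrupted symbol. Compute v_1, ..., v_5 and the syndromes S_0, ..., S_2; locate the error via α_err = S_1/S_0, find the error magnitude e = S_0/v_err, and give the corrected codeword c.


S = (3, 10, 3), error at position 5, error magnitude e = 2, c = [12, 4, 2, 10, 11].

Step 1: column multipliers v_i = (∏_{j≠i}(α_i − α_j))^{−1} mod 13.
  i = 1 (α = 5): (5−9)(5−10)(5−6)(5−12) = (−4)·(−5)·(−1)·(−7) = 140 ≡ 10, so v_1 = 10^{−1} = 4 (mod 13).
  i = 2 (α = 9): (9−5)(9−10)(9−6)(9−12) = 4·(−1)·3·(−3) = 36 ≡ 10, so v_2 = 10^{−1} = 4 (mod 13).
  i = 3 (α = 10): (10−5)(10−9)(10−6)(10−12) = 5·1·4·(−2) = −40 ≡ 12, so v_3 = 12^{−1} = 12 (mod 13).
  i = 4 (α = 6): (6−5)(6−9)(6−10)(6−12) = 1·(−3)·(−4)·(−6) = −72 ≡ 6, so v_4 = 6^{−1} = 11 (mod 13).
  i = 5 (α = 12): (12−5)(12−9)(12−10)(12−6) = 7·3·2·6 = 252 ≡ 5, so v_5 = 5^{−1} = 8 (mod 13).
  v = [4, 4, 12, 11, 8].
Step 2: syndromes of r = [12, 4, 2, 10, 0] (all sums mod 13).
  S_0 = Σ v_i r_i = 4·12 + 4·4 + 12·2 + 11·10 + 8·0 = 198 ≡ 3.
  S_1 = Σ v_i α_i r_i = 4·5·12 + 4·9·4 + 12·10·2 + 11·6·10 + 8·12·0 = 1284 ≡ 10.
  α_i^2 mod 13 = [12, 3, 9, 10, 1].
  S_2 = Σ v_i α_i^2 r_i = 4·12·12 + 4·3·4 + 12·9·2 + 11·10·10 + 8·1·0 = 1940 ≡ 3.
  S = (3, 10, 3) ≠ 0, so r is not a codeword (an error is present).
Step 3: locate the error. For a single error e at position i, S_ℓ = v_i·e·α_i^ℓ, so α_err = S_1/S_0.
  S_0^{−1} = 3^{−1} = 9 (mod 13), so α_err = 10·9 = 90 ≡ 12 = α_5. Error position i = 5.
  Consistency check: S_2/S_1 = 3·4 = 12 ≡ 12 = α_err ✓ (single-error assumption holds).
Step 4: error magnitude e = S_0/v_5 = S_0·∏_{j≠5}(α_5 − α_j) = 3·5 = 15 ≡ 2 (mod 13).
Step 5: correct position 5: c_5 = r_5 − e = 0 − 2 ≡ 11 (mod 13). Hence c = [12, 4, 2, 10, 11].
  Check: interpolating c through the α_i gives m(x) = 9 + 11·x (degree < 2) with m(α_i) = c_i for every i, so c is indeed a codeword.


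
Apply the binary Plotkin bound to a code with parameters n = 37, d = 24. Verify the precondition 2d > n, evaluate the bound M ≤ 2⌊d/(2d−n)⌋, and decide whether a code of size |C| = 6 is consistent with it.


Plotkin bound M ≤ 4; given |C| = 6 > bound (violated).

Check applicability: 2d = 48, n = 37.
2d − n = 11 > 0, so Plotkin applies.
Compute d/(2d−n) = 24/11 ≈ 2.1818.
⌊d/(2d−n)⌋ = 2.
Plotkin bound: M ≤ 2·2 = 4.
Given |C| = 6, check: VIOLATED.
This |C| is above the Plotkin bound, so no binary code with n = 37, d = 24 and 6 codewords exists.


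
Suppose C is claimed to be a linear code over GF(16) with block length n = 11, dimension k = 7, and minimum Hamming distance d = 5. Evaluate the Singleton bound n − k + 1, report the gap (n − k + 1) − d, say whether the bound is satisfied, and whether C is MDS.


Singleton RHS = n − k + 1 = 5, slack = 0, bound satisfied, MDS.

Singleton bound: d ≤ n − k + 1.
Here n = 11, k = 7, so n − k + 1 = 5.
Given d = 5, check d ≤ 5: YES.
Slack = (n − k + 1) − d = 0.
The code is MDS (slack = 0).
Description: the claimed parameters are [11, 7, 5]_16; such a code would be MDS (meets Singleton bound).


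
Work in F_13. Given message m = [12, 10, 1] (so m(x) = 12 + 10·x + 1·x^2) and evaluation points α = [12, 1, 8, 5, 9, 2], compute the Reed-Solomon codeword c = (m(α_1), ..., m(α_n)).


c = [3, 10, 0, 9, 1, 10]

Message polynomial: m(x) = 12 + 10·x + 1·x^2 (mod 13).
For each evaluation point α_i, compute m(α_i) mod 13:
  α_1 = 12: Horner steps 1 → 9 → 3, so m(12) = 3.
  α_2 = 1: Horner steps 1 → 11 → 10, so m(1) = 10.
  α_3 = 8: Horner steps 1 → 5 → 0, so m(8) = 0.
  α_4 = 5: Horner steps 1 → 2 → 9, so m(5) = 9.
  α_5 = 9: Horner steps 1 → 6 → 1, so m(9) = 1.
  α_6 = 2: Horner steps 1 → 12 → 10, so m(2) = 10.
Codeword c = [3, 10, 0, 9, 1, 10] ∈ F_13^6.


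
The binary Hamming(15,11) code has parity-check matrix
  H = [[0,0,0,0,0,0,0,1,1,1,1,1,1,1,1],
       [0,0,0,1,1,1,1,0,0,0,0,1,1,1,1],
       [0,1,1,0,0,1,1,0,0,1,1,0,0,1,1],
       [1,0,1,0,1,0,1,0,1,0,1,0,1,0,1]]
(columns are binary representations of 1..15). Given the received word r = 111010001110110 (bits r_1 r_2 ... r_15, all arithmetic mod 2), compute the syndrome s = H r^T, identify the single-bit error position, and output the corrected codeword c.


s = (1, 1, 1, 0)^T, error position = 14, corrected codeword c = 111010001110100

Compute s = H r^T mod 2 one row at a time:
  s_1 = 0 + 1 + 1 + 1 + 0 + 1 + 1 + 0 = 5 ≡ 1 (mod 2).
  s_2 = 0 + 1 + 0 + 0 + 0 + 1 + 1 + 0 = 3 ≡ 1 (mod 2).
  s_3 = 1 + 1 + 0 + 0 + 1 + 1 + 1 + 0 = 5 ≡ 1 (mod 2).
  s_4 = 1 + 1 + 1 + 0 + 1 + 1 + 1 + 0 = 6 ≡ 0 (mod 2).
s = (1, 1, 1, 0)^T — this equals column 14 of H (binary 1110), so error is at position 14.
Correct: flip bit 14 of r = 111010001110110 to get c = 111010001110100.


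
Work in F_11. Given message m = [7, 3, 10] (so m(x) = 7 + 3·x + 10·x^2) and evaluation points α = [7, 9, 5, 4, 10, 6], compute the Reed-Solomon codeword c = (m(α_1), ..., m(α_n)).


c = [1, 8, 8, 3, 3, 0]

Message polynomial: m(x) = 7 + 3·x + 10·x^2 (mod 11).
For each evaluation point α_i, compute m(α_i) mod 11:
  α_1 = 7: Horner steps 10 → 7 → 1, so m(7) = 1.
  α_2 = 9: Horner steps 10 → 5 → 8, so m(9) = 8.
  α_3 = 5: Horner steps 10 → 9 → 8, so m(5) = 8.
  α_4 = 4: Horner steps 10 → 10 → 3, so m(4) = 3.
  α_5 = 10: Horner steps 10 → 4 → 3, so m(10) = 3.
  α_6 = 6: Horner steps 10 → 8 → 0, so m(6) = 0.
Codeword c = [1, 8, 8, 3, 3, 0] ∈ F_11^6.


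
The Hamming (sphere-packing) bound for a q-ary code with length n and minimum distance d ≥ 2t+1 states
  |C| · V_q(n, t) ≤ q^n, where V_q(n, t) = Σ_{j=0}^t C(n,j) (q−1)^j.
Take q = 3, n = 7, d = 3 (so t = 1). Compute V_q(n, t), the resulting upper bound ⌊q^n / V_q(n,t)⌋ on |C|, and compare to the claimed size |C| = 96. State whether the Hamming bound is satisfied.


V_q(n, t) = 15, q^n = 2187, Hamming bound = 145, |C| = 96 ≤ bound (satisfied).

Step 1: Compute V_q(n, t) = Σ_{j=0}^1 C(n, j) (q−1)^j.
  j = 0: C(7,0)·(2)^0 = 1·1 = 1.
  j = 1: C(7,1)·(2)^1 = 7·2 = 14.
  V_q(n, t) = 1 + 14 = 15.
Step 2: q^n = 3^7 = 2187.
Step 3: Hamming bound ⌊q^n / V_q(n,t)⌋ = ⌊2187/15⌋ = 145.
Step 4: Compare |C| = 96 to 145: satisfied.
The claimed |C| lies below the Hamming bound.


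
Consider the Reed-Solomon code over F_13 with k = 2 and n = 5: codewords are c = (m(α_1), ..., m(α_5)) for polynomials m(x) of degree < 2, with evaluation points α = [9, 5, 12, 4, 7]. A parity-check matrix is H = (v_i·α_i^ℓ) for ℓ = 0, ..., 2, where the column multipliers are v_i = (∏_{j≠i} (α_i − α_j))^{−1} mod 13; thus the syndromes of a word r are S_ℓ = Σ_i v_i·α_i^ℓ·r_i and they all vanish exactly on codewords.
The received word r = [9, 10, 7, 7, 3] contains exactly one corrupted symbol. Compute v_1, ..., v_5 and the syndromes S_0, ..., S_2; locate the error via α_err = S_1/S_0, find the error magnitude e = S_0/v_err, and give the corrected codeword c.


S = (10, 3, 10), error at position 3, error magnitude e = 2, c = [9, 10, 5, 7, 3].

Step 1: column multipliers v_i = (∏_{j≠i}(α_i − α_j))^{−1} mod 13.
  i = 1 (α = 9): (9−5)(9−12)(9−4)(9−7) = 4·(−3)·5·2 = −120 ≡ 10, so v_1 = 10^{−1} = 4 (mod 13).
  i = 2 (α = 5): (5−9)(5−12)(5−4)(5−7) = (−4)·(−7)·1·(−2) = −56 ≡ 9, so v_2 = 9^{−1} = 3 (mod 13).
  i = 3 (α = 12): (12−9)(12−5)(12−4)(12−7) = 3·7·8·5 = 840 ≡ 8, so v_3 = 8^{−1} = 5 (mod 13).
  i = 4 (α = 4): (4−9)(4−5)(4−12)(4−7) = (−5)·(−1)·(−8)·(−3) = 120 ≡ 3, so v_4 = 3^{−1} = 9 (mod 13).
  i = 5 (α = 7): (7−9)(7−5)(7−12)(7−4) = (−2)·2·(−5)·3 = 60 ≡ 8, so v_5 = 8^{−1} = 5 (mod 13).
  v = [4, 3, 5, 9, 5].
Step 2: syndromes of r = [9, 10, 7, 7, 3] (all sums mod 13).
  S_0 = Σ v_i r_i = 4·9 + 3·10 + 5·7 + 9·7 + 5·3 = 179 ≡ 10.
  S_1 = Σ v_i α_i r_i = 4·9·9 + 3·5·10 + 5·12·7 + 9·4·7 + 5·7·3 = 1251 ≡ 3.
  α_i^2 mod 13 = [3, 12, 1, 3, 10].
  S_2 = Σ v_i α_i^2 r_i = 4·3·9 + 3·12·10 + 5·1·7 + 9·3·7 + 5·10·3 = 842 ≡ 10.
  S = (10, 3, 10) ≠ 0, so r is not a codeword (an error is present).
Step 3: locate the error. For a single error e at position i, S_ℓ = v_i·e·α_i^ℓ, so α_err = S_1/S_0.
  S_0^{−1} = 10^{−1} = 4 (mod 13), so α_err = 3·4 = 12 ≡ 12 = α_3. Error position i = 3.
  Consistency check: S_2/S_1 = 10·9 = 90 ≡ 12 = α_err ✓ (single-error assumption holds).
Step 4: error magnitude e = S_0/v_3 = S_0·∏_{j≠3}(α_3 − α_j) = 10·8 = 80 ≡ 2 (mod 13).
Step 5: correct position 3: c_3 = r_3 − e = 7 − 2 ≡ 5 (mod 13). Hence c = [9, 10, 5, 7, 3].
  Check: interpolating c through the α_i gives m(x) = 8 + 3·x (degree < 2) with m(α_i) = c_i for every i, so c is indeed a codeword.


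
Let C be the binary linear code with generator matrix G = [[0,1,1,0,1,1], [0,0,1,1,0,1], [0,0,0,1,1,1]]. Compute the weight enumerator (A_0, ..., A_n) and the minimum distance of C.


Weight distribution: A_0 = 1, A_2 = 2, A_3 = 4, A_4 = 1. Minimum distance d = 2.

Enumerate all 2^3 = 8 messages m ∈ F_2^3.
For each, compute codeword c = mG in F_2^6, then tally its weight.
  m = 000 → c = 000000, weight = 0.
  m = 100 → c = 011011, weight = 4.
  m = 010 → c = 001101, weight = 3.
  m = 110 → c = 010110, weight = 3.
  m = 001 → c = 000111, weight = 3.
  m = 101 → c = 011100, weight = 3.
  m = 011 → c = 001010, weight = 2.
  m = 111 → c = 010001, weight = 2.
Tally weights:
  weight 0: 1 codewords.
  weight 2: 2 codewords.
  weight 3: 4 codewords.
  weight 4: 1 codewords.
Minimum distance d = smallest w > 0 with A_w > 0 = 2.
Sanity: Σ A_w = 8 = 2^3 = 8 ✓.


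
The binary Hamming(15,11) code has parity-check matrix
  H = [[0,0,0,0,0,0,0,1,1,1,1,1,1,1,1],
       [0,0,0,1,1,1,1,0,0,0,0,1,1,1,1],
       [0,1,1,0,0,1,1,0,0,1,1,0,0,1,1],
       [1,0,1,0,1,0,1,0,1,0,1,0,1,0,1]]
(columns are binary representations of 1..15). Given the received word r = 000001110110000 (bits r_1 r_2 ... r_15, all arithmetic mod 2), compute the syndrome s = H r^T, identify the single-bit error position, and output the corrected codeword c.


s = (1, 0, 0, 0)^T, error position = 8, corrected codeword c = 000001100110000

Compute s = H r^T mod 2 one row at a time:
  s_1 = 1 + 0 + 1 + 1 + 0 + 0 + 0 + 0 = 3 ≡ 1 (mod 2).
  s_2 = 0 + 0 + 1 + 1 + 0 + 0 + 0 + 0 = 2 ≡ 0 (mod 2).
  s_3 = 0 + 0 + 1 + 1 + 1 + 1 + 0 + 0 = 4 ≡ 0 (mod 2).
  s_4 = 0 + 0 + 0 + 1 + 0 + 1 + 0 + 0 = 2 ≡ 0 (mod 2).
s = (1, 0, 0, 0)^T — this equals column 8 of H (binary 1000), so error is at position 8.
Correct: flip bit 8 of r = 000001110110000 to get c = 000001100110000.


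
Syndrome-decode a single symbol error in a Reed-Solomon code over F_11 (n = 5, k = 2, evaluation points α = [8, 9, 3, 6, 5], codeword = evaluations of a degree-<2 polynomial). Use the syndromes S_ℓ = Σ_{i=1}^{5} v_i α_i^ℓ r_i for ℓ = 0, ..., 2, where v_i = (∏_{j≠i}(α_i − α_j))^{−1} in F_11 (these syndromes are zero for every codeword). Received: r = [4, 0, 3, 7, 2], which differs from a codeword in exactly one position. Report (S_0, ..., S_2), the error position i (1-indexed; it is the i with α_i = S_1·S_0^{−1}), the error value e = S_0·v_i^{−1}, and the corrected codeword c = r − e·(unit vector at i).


S = (3, 2, 5), error at position 1, error magnitude e = 9, c = [6, 0, 3, 7, 2].

Step 1: column multipliers v_i = (∏_{j≠i}(α_i − α_j))^{−1} mod 11.
  i = 1 (α = 8): (8−9)(8−3)(8−6)(8−5) = (−1)·5·2·3 = −30 ≡ 3, so v_1 = 3^{−1} = 4 (mod 11).
  i = 2 (α = 9): (9−8)(9−3)(9−6)(9−5) = 1·6·3·4 = 72 ≡ 6, so v_2 = 6^{−1} = 2 (mod 11).
  i = 3 (α = 3): (3−8)(3−9)(3−6)(3−5) = (−5)·(−6)·(−3)·(−2) = 180 ≡ 4, so v_3 = 4^{−1} = 3 (mod 11).
  i = 4 (α = 6): (6−8)(6−9)(6−3)(6−5) = (−2)·(−3)·3·1 = 18 ≡ 7, so v_4 = 7^{−1} = 8 (mod 11).
  i = 5 (α = 5): (5−8)(5−9)(5−3)(5−6) = (−3)·(−4)·2·(−1) = −24 ≡ 9, so v_5 = 9^{−1} = 5 (mod 11).
  v = [4, 2, 3, 8, 5].
Step 2: syndromes of r = [4, 0, 3, 7, 2] (all sums mod 11).
  S_0 = Σ v_i r_i = 4·4 + 2·0 + 3·3 + 8·7 + 5·2 = 91 ≡ 3.
  S_1 = Σ v_i α_i r_i = 4·8·4 + 2·9·0 + 3·3·3 + 8·6·7 + 5·5·2 = 541 ≡ 2.
  α_i^2 mod 11 = [9, 4, 9, 3, 3].
  S_2 = Σ v_i α_i^2 r_i = 4·9·4 + 2·4·0 + 3·9·3 + 8·3·7 + 5·3·2 = 423 ≡ 5.
  S = (3, 2, 5) ≠ 0, so r is not a codeword (an error is present).
Step 3: locate the error. For a single error e at position i, S_ℓ = v_i·e·α_i^ℓ, so α_err = S_1/S_0.
  S_0^{−1} = 3^{−1} = 4 (mod 11), so α_err = 2·4 = 8 ≡ 8 = α_1. Error position i = 1.
  Consistency check: S_2/S_1 = 5·6 = 30 ≡ 8 = α_err ✓ (single-error assumption holds).
Step 4: error magnitude e = S_0/v_1 = S_0·∏_{j≠1}(α_1 − α_j) = 3·3 = 9 ≡ 9 (mod 11).
Step 5: correct position 1: c_1 = r_1 − e = 4 − 9 ≡ 6 (mod 11). Hence c = [6, 0, 3, 7, 2].
  Check: interpolating c through the α_i gives m(x) = 10 + 5·x (degree < 2) with m(α_i) = c_i for every i, so c is indeed a codeword.


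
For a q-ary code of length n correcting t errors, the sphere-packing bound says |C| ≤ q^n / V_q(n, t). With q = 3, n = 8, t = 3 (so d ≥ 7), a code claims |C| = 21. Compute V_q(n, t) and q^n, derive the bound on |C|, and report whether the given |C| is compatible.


V_q(n, t) = 577, q^n = 6561, Hamming bound = 11, |C| = 21 > bound (violated).

Step 1: Compute V_q(n, t) = Σ_{j=0}^3 C(n, j) (q−1)^j.
  j = 0: C(8,0)·(2)^0 = 1·1 = 1.
  j = 1: C(8,1)·(2)^1 = 8·2 = 16.
  j = 2: C(8,2)·(2)^2 = 28·4 = 112.
  j = 3: C(8,3)·(2)^3 = 56·8 = 448.
  V_q(n, t) = 1 + 16 + 112 + 448 = 577.
Step 2: q^n = 3^8 = 6561.
Step 3: Hamming bound ⌊q^n / V_q(n,t)⌋ = ⌊6561/577⌋ = 11.
Step 4: Compare |C| = 21 to 11: violated.
The claimed |C| lies above the Hamming bound, so no 3-ary code of length 8 with d ≥ 7 can have 21 codewords.


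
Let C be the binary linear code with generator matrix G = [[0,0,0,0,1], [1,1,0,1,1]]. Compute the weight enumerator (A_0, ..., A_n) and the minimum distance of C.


Weight distribution: A_0 = 1, A_1 = 1, A_3 = 1, A_4 = 1. Minimum distance d = 1.

Enumerate all 2^2 = 4 messages m ∈ F_2^2.
For each, compute codeword c = mG in F_2^5, then tally its weight.
  m = 00 → c = 00000, weight = 0.
  m = 10 → c = 00001, weight = 1.
  m = 01 → c = 11011, weight = 4.
  m = 11 → c = 11010, weight = 3.
Tally weights:
  weight 0: 1 codewords.
  weight 1: 1 codewords.
  weight 3: 1 codewords.
  weight 4: 1 codewords.
Minimum distance d = smallest w > 0 with A_w > 0 = 1.
Sanity: Σ A_w = 4 = 2^2 = 4 ✓.


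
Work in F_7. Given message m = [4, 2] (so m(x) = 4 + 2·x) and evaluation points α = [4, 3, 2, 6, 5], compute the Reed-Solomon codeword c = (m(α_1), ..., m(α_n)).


c = [5, 3, 1, 2, 0]

Message polynomial: m(x) = 4 + 2·x (mod 7).
For each evaluation point α_i, compute m(α_i) mod 7:
  α_1 = 4: Horner steps 2 → 5, so m(4) = 5.
  α_2 = 3: Horner steps 2 → 3, so m(3) = 3.
  α_3 = 2: Horner steps 2 → 1, so m(2) = 1.
  α_4 = 6: Horner steps 2 → 2, so m(6) = 2.
  α_5 = 5: Horner steps 2 → 0, so m(5) = 0.
Codeword c = [5, 3, 1, 2, 0] ∈ F_7^5.


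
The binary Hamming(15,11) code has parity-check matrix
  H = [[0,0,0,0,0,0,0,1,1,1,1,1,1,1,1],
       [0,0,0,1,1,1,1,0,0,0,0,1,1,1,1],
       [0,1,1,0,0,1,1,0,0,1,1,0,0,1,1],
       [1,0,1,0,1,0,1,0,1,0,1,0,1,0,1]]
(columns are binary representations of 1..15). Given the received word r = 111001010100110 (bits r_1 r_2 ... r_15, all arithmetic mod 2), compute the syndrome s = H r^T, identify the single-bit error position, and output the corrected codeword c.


s = (0, 1, 1, 1)^T, error position = 7, corrected codeword c = 111001110100110

Compute s = H r^T mod 2 one row at a time:
  s_1 = 1 + 0 + 1 + 0 + 0 + 1 + 1 + 0 = 4 ≡ 0 (mod 2).
  s_2 = 0 + 0 + 1 + 0 + 0 + 1 + 1 + 0 = 3 ≡ 1 (mod 2).
  s_3 = 1 + 1 + 1 + 0 + 1 + 0 + 1 + 0 = 5 ≡ 1 (mod 2).
  s_4 = 1 + 1 + 0 + 0 + 0 + 0 + 1 + 0 = 3 ≡ 1 (mod 2).
s = (0, 1, 1, 1)^T — this equals column 7 of H (binary 0111), so error is at position 7.
Correct: flip bit 7 of r = 111001010100110 to get c = 111001110100110.


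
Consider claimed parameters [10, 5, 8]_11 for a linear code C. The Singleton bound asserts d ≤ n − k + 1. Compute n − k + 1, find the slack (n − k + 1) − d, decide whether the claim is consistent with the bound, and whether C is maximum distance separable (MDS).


Singleton RHS = n − k + 1 = 6, slack = -2, bound violated (no such code; not MDS).

Singleton bound: d ≤ n − k + 1.
Here n = 10, k = 5, so n − k + 1 = 6.
Given d = 8, check d ≤ 6: NO.
Slack = (n − k + 1) − d = -2.
The slack is negative: d = 8 exceeds n − k + 1 = 6 by 2, so the Singleton bound is violated and no linear [10, 5, 8]_11 code can exist. In particular it is not MDS (MDS requires d = n − k + 1 exactly).
Description: the claimed parameters are [10, 5, 8]_11; such a code would be impossible (violates the Singleton bound).


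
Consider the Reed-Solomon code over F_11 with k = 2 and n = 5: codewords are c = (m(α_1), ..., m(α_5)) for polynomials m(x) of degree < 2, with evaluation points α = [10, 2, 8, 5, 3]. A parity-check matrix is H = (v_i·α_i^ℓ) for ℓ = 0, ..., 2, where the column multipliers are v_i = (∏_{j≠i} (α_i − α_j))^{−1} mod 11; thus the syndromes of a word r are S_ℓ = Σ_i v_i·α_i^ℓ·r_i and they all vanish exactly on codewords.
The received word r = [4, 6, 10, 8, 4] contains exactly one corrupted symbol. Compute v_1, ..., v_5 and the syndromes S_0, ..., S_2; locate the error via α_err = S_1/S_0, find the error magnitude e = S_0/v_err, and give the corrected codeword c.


S = (8, 2, 6), error at position 5, error magnitude e = 1, c = [4, 6, 10, 8, 3].

Step 1: column multipliers v_i = (∏_{j≠i}(α_i − α_j))^{−1} mod 11.
  i = 1 (α = 10): (10−2)(10−8)(10−5)(10−3) = 8·2·5·7 = 560 ≡ 10, so v_1 = 10^{−1} = 10 (mod 11).
  i = 2 (α = 2): (2−10)(2−8)(2−5)(2−3) = (−8)·(−6)·(−3)·(−1) = 144 ≡ 1, so v_2 = 1^{−1} = 1 (mod 11).
  i = 3 (α = 8): (8−10)(8−2)(8−5)(8−3) = (−2)·6·3·5 = −180 ≡ 7, so v_3 = 7^{−1} = 8 (mod 11).
  i = 4 (α = 5): (5−10)(5−2)(5−8)(5−3) = (−5)·3·(−3)·2 = 90 ≡ 2, so v_4 = 2^{−1} = 6 (mod 11).
  i = 5 (α = 3): (3−10)(3−2)(3−8)(3−5) = (−7)·1·(−5)·(−2) = −70 ≡ 7, so v_5 = 7^{−1} = 8 (mod 11).
  v = [10, 1, 8, 6, 8].
Step 2: syndromes of r = [4, 6, 10, 8, 4] (all sums mod 11).
  S_0 = Σ v_i r_i = 10·4 + 1·6 + 8·10 + 6·8 + 8·4 = 206 ≡ 8.
  S_1 = Σ v_i α_i r_i = 10·10·4 + 1·2·6 + 8·8·10 + 6·5·8 + 8·3·4 = 1388 ≡ 2.
  α_i^2 mod 11 = [1, 4, 9, 3, 9].
  S_2 = Σ v_i α_i^2 r_i = 10·1·4 + 1·4·6 + 8·9·10 + 6·3·8 + 8·9·4 = 1216 ≡ 6.
  S = (8, 2, 6) ≠ 0, so r is not a codeword (an error is present).
Step 3: locate the error. For a single error e at position i, S_ℓ = v_i·e·α_i^ℓ, so α_err = S_1/S_0.
  S_0^{−1} = 8^{−1} = 7 (mod 11), so α_err = 2·7 = 14 ≡ 3 = α_5. Error position i = 5.
  Consistency check: S_2/S_1 = 6·6 = 36 ≡ 3 = α_err ✓ (single-error assumption holds).
Step 4: error magnitude e = S_0/v_5 = S_0·∏_{j≠5}(α_5 − α_j) = 8·7 = 56 ≡ 1 (mod 11).
Step 5: correct position 5: c_5 = r_5 − e = 4 − 1 ≡ 3 (mod 11). Hence c = [4, 6, 10, 8, 3].
  Check: interpolating c through the α_i gives m(x) = 1 + 8·x (degree < 2) with m(α_i) = c_i for every i, so c is indeed a codeword.


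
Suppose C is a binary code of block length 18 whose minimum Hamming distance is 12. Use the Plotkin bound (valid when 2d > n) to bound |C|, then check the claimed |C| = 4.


Plotkin bound M ≤ 4; given |C| = 4 ≤ bound (satisfied).

Check applicability: 2d = 24, n = 18.
2d − n = 6 > 0, so Plotkin applies.
Compute d/(2d−n) = 12/6 ≈ 2.0000.
⌊d/(2d−n)⌋ = 2.
Plotkin bound: M ≤ 2·2 = 4.
Given |C| = 4, check: satisfied.
This |C| is at the Plotkin bound.


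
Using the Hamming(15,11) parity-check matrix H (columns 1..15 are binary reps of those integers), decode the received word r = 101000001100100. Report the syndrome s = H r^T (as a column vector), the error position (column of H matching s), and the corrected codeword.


s = (1, 1, 0, 0)^T, error position = 12, corrected codeword c = 101000001101100

Compute s = H r^T mod 2 one row at a time:
  s_1 = 0 + 1 + 1 + 0 + 0 + 1 + 0 + 0 = 3 ≡ 1 (mod 2).
  s_2 = 0 + 0 + 0 + 0 + 0 + 1 + 0 + 0 = 1 ≡ 1 (mod 2).
  s_3 = 0 + 1 + 0 + 0 + 1 + 0 + 0 + 0 = 2 ≡ 0 (mod 2).
  s_4 = 1 + 1 + 0 + 0 + 1 + 0 + 1 + 0 = 4 ≡ 0 (mod 2).
s = (1, 1, 0, 0)^T — this equals column 12 of H (binary 1100), so error is at position 12.
Correct: flip bit 12 of r = 101000001100100 to get c = 101000001101100.
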